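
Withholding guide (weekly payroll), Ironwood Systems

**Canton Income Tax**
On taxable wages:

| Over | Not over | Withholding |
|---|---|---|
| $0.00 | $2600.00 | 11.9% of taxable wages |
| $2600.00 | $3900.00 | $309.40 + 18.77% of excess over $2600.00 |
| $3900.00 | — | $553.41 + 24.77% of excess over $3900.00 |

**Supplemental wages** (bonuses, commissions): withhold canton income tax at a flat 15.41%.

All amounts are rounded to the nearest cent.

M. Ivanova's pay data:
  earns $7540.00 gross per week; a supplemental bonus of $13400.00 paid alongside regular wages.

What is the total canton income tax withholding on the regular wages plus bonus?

Canton Income Tax: taxable = $7540.00
  $553.41 + 24.77% × ($7540.00 − $3900.00) = $553.41 + 24.77% × $3640.00 = $1455.04
Supplemental (15.41% flat on bonus): 15.41% × $13400.00 = $2064.94
Total canton income tax: $1455.04 + $2064.94 = $3519.98

$3519.98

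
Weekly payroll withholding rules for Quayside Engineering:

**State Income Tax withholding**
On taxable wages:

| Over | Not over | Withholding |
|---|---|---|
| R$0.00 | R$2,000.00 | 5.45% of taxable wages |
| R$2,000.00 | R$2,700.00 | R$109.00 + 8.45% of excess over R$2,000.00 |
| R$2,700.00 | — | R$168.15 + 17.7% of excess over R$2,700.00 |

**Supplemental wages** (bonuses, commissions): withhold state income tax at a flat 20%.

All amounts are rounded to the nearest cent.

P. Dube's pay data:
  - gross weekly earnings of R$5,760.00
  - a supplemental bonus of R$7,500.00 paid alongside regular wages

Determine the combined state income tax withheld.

State Income Tax: taxable = R$5,760.00
  R$168.15 + 17.7% × (R$5,760.00 − R$2,700.00) = R$168.15 + 17.7% × R$3,060.00 = R$709.77
Supplemental (20% flat on bonus): 20% × R$7,500.00 = R$1,500.00
Total state income tax: R$709.77 + R$1,500.00 = R$2,209.77

R$2,209.77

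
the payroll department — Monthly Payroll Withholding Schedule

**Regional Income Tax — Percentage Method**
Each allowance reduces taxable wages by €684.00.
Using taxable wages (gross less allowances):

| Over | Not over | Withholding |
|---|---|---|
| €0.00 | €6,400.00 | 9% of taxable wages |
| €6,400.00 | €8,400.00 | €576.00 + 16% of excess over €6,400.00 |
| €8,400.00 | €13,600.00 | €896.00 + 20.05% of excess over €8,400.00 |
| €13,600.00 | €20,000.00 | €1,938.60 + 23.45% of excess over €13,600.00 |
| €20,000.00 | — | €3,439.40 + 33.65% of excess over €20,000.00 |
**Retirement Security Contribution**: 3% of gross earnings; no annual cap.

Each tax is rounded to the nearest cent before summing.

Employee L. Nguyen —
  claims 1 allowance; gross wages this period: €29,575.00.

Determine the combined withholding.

€7,318.47

Regional Income Tax: taxable = €29,575.00 − 1×€684.00 = €28,891.00
  €3,439.40 + 33.65% × (€28,891.00 − €20,000.00) = €3,439.40 + 33.65% × €8,891.00 = €6,431.22
Retirement Security Contribution: 3% × €29,575.00 = €887.25
Total: €6,431.22 + €887.25 = €7,318.47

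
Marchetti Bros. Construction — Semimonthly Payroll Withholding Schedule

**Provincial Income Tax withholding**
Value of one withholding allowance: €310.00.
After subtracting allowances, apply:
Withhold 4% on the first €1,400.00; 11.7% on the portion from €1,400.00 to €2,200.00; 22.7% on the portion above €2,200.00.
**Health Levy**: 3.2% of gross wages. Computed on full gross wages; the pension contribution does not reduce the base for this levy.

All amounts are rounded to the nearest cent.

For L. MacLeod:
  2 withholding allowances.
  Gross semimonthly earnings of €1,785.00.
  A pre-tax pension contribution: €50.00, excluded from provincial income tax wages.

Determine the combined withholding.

€101.72

Provincial Income Tax: taxable = €1,785.00 − €50.00 − 2×€310.00 = €1,115.00
  4% × €1,115.00 = €44.60
Health Levy: 3.2% × €1,785.00 = €57.12
Total: €44.60 + €57.12 = €101.72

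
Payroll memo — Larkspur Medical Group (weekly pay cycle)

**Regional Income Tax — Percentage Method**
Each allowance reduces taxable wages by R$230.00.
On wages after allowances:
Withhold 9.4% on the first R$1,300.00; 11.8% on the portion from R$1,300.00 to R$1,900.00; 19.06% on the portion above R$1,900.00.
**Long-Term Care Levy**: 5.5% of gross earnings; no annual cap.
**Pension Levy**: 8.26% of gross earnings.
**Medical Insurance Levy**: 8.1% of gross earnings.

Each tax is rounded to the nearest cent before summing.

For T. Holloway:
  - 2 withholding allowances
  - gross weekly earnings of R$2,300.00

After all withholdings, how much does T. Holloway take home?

Regional Income Tax: taxable = R$2,300.00 − 2×R$230.00 = R$1,840.00
  R$122.20 + 11.8% × (R$1,840.00 − R$1,300.00) = R$122.20 + 11.8% × R$540.00 = R$185.92
Long-Term Care Levy: 5.5% × R$2,300.00 = R$126.50
Pension Levy: 8.26% × R$2,300.00 = R$189.98
Medical Insurance Levy: 8.1% × R$2,300.00 = R$186.30
Total withheld: R$185.92 + R$126.50 + R$189.98 + R$186.30 = R$688.70
Net pay: R$2,300.00 − R$688.70 = R$1,611.30

R$1,611.30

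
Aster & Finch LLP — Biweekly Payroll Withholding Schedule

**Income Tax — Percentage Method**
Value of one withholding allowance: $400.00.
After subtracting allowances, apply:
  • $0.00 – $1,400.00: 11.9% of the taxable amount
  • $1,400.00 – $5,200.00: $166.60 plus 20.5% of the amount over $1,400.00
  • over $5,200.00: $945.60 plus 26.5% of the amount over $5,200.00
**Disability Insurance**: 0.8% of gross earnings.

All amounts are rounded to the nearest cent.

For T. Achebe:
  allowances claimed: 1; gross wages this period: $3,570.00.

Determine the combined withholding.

Income Tax: taxable = $3,570.00 − 1×$400.00 = $3,170.00
  $166.60 + 20.5% × ($3,170.00 − $1,400.00) = $166.60 + 20.5% × $1,770.00 = $529.45
Disability Insurance: 0.8% × $3,570.00 = $28.56
Total: $529.45 + $28.56 = $558.01

$558.01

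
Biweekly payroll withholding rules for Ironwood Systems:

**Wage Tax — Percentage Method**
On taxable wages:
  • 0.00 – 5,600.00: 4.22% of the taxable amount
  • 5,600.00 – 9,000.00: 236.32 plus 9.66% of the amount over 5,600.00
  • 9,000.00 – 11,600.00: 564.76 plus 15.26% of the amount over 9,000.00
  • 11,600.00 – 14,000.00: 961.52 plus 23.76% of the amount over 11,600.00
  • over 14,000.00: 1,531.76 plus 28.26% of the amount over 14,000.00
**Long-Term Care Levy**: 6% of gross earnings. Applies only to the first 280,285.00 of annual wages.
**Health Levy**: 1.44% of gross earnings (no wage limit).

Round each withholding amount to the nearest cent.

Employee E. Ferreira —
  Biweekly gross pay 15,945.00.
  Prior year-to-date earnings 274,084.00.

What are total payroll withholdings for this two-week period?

2,683.09

Wage Tax: taxable = 15,945.00
  1,531.76 + 28.26% × (15,945.00 − 14,000.00) = 1,531.76 + 28.26% × 1,945.00 = 2,081.42
Long-Term Care Levy: cap 280,285.00 − YTD 274,084.00 = 6,201.00 subject; 6% × 6,201.00 = 372.06
Health Levy: 1.44% × 15,945.00 = 229.61
Total: 2,081.42 + 372.06 + 229.61 = 2,683.09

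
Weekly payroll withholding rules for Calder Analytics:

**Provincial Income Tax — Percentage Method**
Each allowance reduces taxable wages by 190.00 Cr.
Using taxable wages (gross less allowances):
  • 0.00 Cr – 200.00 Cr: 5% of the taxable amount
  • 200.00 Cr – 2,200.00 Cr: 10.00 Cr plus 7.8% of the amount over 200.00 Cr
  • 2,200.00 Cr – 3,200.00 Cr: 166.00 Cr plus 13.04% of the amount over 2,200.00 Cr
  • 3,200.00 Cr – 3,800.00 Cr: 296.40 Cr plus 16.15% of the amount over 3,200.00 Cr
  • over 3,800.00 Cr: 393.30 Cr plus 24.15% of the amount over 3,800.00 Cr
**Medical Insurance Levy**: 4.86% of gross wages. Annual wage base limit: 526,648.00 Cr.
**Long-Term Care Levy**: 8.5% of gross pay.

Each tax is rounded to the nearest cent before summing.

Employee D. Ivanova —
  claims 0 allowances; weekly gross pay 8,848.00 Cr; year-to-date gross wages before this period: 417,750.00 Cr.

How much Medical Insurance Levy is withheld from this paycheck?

430.01 Cr

Medical Insurance Levy: 4.86% × 8,848.00 Cr = 430.01 Cr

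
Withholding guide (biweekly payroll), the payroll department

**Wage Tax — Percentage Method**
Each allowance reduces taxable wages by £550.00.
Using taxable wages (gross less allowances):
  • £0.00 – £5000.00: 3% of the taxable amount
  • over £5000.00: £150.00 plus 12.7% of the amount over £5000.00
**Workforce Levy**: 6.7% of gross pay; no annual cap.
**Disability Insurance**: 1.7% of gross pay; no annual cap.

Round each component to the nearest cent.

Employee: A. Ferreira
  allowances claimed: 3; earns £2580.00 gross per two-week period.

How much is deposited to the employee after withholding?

£2335.38

Wage Tax: taxable = £2580.00 − 3×£550.00 = £930.00
  3% × £930.00 = £27.90
Workforce Levy: 6.7% × £2580.00 = £172.86
Disability Insurance: 1.7% × £2580.00 = £43.86
Total withheld: £27.90 + £172.86 + £43.86 = £244.62
Net pay: £2580.00 − £244.62 = £2335.38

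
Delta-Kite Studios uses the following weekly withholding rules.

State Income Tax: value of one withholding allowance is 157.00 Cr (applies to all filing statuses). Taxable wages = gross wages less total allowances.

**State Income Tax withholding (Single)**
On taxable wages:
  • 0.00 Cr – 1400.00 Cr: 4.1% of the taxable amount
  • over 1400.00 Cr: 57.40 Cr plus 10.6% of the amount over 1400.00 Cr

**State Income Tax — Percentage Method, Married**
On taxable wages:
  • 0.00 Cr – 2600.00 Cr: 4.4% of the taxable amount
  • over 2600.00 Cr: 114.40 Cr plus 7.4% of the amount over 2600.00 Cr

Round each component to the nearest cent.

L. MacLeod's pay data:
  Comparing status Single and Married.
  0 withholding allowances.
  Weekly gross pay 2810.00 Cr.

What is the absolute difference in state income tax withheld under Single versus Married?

State Income Tax (Single): taxable = 2810.00 Cr
  57.40 Cr + 10.6% × (2810.00 Cr − 1400.00 Cr) = 57.40 Cr + 10.6% × 1410.00 Cr = 206.86 Cr
State Income Tax (Married): taxable = 2810.00 Cr
  114.40 Cr + 7.4% × (2810.00 Cr − 2600.00 Cr) = 114.40 Cr + 7.4% × 210.00 Cr = 129.94 Cr
Difference: |206.86 Cr − 129.94 Cr| = 76.92 Cr (higher under Single)

76.92 Cr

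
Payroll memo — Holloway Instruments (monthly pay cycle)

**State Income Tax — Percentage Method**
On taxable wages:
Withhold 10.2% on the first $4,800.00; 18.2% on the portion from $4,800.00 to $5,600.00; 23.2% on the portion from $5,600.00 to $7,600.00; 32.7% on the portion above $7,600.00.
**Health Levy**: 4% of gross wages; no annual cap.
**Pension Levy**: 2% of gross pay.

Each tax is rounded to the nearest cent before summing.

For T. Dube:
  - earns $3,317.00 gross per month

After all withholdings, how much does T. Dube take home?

$2,779.65

State Income Tax: taxable = $3,317.00
  10.2% × $3,317.00 = $338.33
Health Levy: 4% × $3,317.00 = $132.68
Pension Levy: 2% × $3,317.00 = $66.34
Total withheld: $338.33 + $132.68 + $66.34 = $537.35
Net pay: $3,317.00 − $537.35 = $2,779.65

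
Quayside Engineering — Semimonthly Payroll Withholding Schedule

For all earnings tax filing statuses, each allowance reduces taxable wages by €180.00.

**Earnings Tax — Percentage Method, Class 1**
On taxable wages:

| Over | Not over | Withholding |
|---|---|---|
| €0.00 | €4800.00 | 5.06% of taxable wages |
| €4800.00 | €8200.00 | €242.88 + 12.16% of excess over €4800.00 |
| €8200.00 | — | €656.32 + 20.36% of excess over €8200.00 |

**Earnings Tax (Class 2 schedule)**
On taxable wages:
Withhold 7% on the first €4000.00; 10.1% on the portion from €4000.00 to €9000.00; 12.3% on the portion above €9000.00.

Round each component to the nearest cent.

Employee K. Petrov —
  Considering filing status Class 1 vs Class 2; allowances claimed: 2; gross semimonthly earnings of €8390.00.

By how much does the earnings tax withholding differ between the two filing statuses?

Earnings Tax (Class 1): taxable = €8390.00 − 2×€180.00 = €8030.00
  €242.88 + 12.16% × (€8030.00 − €4800.00) = €242.88 + 12.16% × €3230.00 = €635.65
Earnings Tax (Class 2): taxable = €8390.00 − 2×€180.00 = €8030.00
  €280.00 + 10.1% × (€8030.00 − €4000.00) = €280.00 + 10.1% × €4030.00 = €687.03
Difference: |€635.65 − €687.03| = €51.38 (higher under Class 2)

€51.38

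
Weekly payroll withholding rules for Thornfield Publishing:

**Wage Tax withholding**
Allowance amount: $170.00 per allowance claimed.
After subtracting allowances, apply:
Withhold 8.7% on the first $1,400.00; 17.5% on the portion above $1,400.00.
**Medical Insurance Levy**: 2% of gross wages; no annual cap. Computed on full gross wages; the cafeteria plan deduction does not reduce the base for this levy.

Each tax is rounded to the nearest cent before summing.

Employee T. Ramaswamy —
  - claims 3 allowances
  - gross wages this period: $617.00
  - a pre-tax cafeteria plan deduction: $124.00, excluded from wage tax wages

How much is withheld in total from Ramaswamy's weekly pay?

Wage Tax: taxable = $617.00 − $124.00 − 3×$170.00 = $-17.00
  Taxable ≤ 0 → $0.00
Medical Insurance Levy: 2% × $617.00 = $12.34
Total: $0.00 + $12.34 = $12.34

$12.34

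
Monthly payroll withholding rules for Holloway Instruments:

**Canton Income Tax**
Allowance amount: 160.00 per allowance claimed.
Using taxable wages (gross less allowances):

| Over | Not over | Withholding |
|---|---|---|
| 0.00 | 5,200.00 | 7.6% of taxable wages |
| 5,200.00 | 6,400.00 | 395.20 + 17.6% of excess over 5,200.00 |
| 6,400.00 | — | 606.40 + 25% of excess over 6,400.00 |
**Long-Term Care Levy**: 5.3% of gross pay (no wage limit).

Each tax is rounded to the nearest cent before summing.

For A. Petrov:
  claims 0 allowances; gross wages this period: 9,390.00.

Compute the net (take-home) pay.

Canton Income Tax: taxable = 9,390.00
  606.40 + 25% × (9,390.00 − 6,400.00) = 606.40 + 25% × 2,990.00 = 1,353.90
Long-Term Care Levy: 5.3% × 9,390.00 = 497.67
Total withheld: 1,353.90 + 497.67 = 1,851.57
Net pay: 9,390.00 − 1,851.57 = 7,538.43

7,538.43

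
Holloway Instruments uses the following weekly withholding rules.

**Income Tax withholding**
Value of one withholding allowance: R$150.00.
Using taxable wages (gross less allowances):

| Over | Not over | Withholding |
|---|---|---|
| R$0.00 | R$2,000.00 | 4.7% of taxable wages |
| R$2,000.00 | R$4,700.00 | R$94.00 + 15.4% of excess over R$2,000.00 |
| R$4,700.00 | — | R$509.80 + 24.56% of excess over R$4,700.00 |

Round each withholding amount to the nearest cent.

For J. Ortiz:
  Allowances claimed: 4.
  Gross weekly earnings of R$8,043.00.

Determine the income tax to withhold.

R$1,183.48

Income Tax: taxable = R$8,043.00 − 4×R$150.00 = R$7,443.00
  R$509.80 + 24.56% × (R$7,443.00 − R$4,700.00) = R$509.80 + 24.56% × R$2,743.00 = R$1,183.48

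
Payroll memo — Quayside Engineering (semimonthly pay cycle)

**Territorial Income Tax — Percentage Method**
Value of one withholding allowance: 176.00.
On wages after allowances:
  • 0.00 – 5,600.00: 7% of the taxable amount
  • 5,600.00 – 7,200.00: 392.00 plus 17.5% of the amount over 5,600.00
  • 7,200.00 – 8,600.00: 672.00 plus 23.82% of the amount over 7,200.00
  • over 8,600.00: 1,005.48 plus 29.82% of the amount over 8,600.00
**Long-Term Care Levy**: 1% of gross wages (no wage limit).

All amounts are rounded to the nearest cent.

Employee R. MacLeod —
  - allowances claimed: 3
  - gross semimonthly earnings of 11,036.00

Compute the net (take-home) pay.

Territorial Income Tax: taxable = 11,036.00 − 3×176.00 = 10,508.00
  1,005.48 + 29.82% × (10,508.00 − 8,600.00) = 1,005.48 + 29.82% × 1,908.00 = 1,574.45
Long-Term Care Levy: 1% × 11,036.00 = 110.36
Total withheld: 1,574.45 + 110.36 = 1,684.81
Net pay: 11,036.00 − 1,684.81 = 9,351.19

9,351.19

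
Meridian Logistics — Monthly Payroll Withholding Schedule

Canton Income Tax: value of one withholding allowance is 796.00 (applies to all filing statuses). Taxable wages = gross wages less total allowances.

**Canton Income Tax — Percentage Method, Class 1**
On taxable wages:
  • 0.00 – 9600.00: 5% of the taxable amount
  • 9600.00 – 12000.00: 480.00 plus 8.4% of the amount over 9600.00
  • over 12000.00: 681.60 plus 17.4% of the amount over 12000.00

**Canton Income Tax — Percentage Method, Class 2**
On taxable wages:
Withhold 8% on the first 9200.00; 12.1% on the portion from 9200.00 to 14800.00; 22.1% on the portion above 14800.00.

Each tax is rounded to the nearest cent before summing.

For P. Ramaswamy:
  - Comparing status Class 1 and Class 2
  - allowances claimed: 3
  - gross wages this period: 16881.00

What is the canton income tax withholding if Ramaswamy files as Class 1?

Canton Income Tax (Class 1): taxable = 16881.00 − 3×796.00 = 14493.00
  681.60 + 17.4% × (14493.00 − 12000.00) = 681.60 + 17.4% × 2493.00 = 1115.38

1115.38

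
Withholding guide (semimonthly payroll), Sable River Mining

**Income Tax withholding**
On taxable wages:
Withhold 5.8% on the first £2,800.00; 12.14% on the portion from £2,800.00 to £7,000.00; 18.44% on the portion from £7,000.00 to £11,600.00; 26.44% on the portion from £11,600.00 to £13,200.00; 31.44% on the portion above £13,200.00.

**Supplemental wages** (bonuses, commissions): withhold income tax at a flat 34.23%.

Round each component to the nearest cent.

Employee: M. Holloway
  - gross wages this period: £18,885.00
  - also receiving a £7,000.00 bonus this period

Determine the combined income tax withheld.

Income Tax: taxable = £18,885.00
  £1,943.56 + 31.44% × (£18,885.00 − £13,200.00) = £1,943.56 + 31.44% × £5,685.00 = £3,730.92
Supplemental (34.23% flat on bonus): 34.23% × £7,000.00 = £2,396.10
Total income tax: £3,730.92 + £2,396.10 = £6,127.02

£6,127.02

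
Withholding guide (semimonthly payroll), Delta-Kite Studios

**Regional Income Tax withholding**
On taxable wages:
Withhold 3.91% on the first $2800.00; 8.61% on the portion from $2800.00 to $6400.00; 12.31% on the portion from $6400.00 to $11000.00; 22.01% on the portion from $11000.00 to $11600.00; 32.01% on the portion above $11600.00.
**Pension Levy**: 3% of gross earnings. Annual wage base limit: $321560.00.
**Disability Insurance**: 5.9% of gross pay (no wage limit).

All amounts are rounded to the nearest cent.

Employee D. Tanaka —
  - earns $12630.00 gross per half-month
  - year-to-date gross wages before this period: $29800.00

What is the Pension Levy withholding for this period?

$378.90

Pension Levy: 3% × $12630.00 = $378.90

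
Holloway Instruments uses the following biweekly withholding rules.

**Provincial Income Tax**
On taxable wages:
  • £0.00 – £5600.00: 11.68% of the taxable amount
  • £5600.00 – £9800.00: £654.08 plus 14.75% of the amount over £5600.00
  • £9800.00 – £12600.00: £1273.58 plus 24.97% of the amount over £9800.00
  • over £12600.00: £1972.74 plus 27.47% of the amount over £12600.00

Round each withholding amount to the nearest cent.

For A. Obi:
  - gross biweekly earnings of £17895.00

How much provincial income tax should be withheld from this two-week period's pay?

Provincial Income Tax: taxable = £17895.00
  £1972.74 + 27.47% × (£17895.00 − £12600.00) = £1972.74 + 27.47% × £5295.00 = £3427.28

£3427.28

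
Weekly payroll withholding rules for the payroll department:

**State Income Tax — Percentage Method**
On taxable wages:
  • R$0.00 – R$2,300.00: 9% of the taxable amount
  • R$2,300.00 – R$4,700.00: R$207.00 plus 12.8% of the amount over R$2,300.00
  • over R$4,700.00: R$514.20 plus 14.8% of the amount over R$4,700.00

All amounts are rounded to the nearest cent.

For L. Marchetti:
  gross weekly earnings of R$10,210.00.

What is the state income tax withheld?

State Income Tax: taxable = R$10,210.00
  R$514.20 + 14.8% × (R$10,210.00 − R$4,700.00) = R$514.20 + 14.8% × R$5,510.00 = R$1,329.68

R$1,329.68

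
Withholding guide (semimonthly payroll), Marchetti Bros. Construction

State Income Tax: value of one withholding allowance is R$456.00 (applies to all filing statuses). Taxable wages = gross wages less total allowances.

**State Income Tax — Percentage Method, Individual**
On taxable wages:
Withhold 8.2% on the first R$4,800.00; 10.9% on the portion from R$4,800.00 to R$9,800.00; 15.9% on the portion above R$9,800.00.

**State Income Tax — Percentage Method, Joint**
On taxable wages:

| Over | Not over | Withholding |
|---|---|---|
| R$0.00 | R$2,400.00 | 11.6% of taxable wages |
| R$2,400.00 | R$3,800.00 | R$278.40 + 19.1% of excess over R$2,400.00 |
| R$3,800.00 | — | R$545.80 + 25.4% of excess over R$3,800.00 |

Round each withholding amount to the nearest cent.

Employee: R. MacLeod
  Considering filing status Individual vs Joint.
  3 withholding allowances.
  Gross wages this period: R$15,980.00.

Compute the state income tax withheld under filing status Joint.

State Income Tax (Joint): taxable = R$15,980.00 − 3×R$456.00 = R$14,612.00
  R$545.80 + 25.4% × (R$14,612.00 − R$3,800.00) = R$545.80 + 25.4% × R$10,812.00 = R$3,292.05

R$3,292.05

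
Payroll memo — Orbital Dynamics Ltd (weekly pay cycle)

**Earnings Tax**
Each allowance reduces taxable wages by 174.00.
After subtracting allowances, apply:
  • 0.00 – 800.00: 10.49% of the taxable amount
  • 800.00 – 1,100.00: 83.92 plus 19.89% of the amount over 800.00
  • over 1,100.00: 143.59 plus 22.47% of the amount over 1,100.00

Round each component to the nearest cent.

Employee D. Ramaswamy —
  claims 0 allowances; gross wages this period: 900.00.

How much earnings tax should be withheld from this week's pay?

103.81

Earnings Tax: taxable = 900.00
  83.92 + 19.89% × (900.00 − 800.00) = 83.92 + 19.89% × 100.00 = 103.81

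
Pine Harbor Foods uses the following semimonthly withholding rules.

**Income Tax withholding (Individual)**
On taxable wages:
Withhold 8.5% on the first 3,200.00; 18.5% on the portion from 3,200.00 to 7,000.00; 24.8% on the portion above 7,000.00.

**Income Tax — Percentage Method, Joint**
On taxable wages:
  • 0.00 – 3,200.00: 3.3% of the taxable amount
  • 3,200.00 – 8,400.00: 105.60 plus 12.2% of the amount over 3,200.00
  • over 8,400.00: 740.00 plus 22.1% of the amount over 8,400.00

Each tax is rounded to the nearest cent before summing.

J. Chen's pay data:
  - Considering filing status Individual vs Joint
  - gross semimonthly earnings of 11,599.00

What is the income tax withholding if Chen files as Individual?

Income Tax (Individual): taxable = 11,599.00
  975.00 + 24.8% × (11,599.00 − 7,000.00) = 975.00 + 24.8% × 4,599.00 = 2,115.55

2,115.55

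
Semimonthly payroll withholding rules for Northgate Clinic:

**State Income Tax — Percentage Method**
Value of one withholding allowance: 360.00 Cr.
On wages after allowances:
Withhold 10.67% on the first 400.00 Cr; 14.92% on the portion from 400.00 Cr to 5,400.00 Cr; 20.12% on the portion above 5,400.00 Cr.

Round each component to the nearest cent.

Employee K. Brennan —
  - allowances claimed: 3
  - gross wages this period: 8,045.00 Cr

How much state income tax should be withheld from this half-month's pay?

1,103.56 Cr

State Income Tax: taxable = 8,045.00 Cr − 3×360.00 Cr = 6,965.00 Cr
  788.68 Cr + 20.12% × (6,965.00 Cr − 5,400.00 Cr) = 788.68 Cr + 20.12% × 1,565.00 Cr = 1,103.56 Cr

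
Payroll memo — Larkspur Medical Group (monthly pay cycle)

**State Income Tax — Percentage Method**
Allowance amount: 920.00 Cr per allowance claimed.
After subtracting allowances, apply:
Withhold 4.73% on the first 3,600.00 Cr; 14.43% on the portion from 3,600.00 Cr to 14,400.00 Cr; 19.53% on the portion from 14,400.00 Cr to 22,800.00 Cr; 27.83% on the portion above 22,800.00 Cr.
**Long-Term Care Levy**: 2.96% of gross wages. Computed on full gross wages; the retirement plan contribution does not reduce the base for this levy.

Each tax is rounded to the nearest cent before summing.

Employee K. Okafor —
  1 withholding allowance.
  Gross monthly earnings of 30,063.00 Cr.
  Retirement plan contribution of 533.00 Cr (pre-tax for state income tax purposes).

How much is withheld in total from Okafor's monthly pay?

State Income Tax: taxable = 30,063.00 Cr − 533.00 Cr − 1×920.00 Cr = 28,610.00 Cr
  3,369.24 Cr + 27.83% × (28,610.00 Cr − 22,800.00 Cr) = 3,369.24 Cr + 27.83% × 5,810.00 Cr = 4,986.16 Cr
Long-Term Care Levy: 2.96% × 30,063.00 Cr = 889.86 Cr
Total: 4,986.16 Cr + 889.86 Cr = 5,876.02 Cr

5,876.02 Cr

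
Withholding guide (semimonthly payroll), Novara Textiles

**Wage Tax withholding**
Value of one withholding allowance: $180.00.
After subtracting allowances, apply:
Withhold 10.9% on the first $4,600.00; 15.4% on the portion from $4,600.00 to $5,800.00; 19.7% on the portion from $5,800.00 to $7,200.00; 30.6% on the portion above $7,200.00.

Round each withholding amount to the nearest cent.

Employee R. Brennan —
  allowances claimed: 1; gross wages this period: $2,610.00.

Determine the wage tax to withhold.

Wage Tax: taxable = $2,610.00 − 1×$180.00 = $2,430.00
  10.9% × $2,430.00 = $264.87

$264.87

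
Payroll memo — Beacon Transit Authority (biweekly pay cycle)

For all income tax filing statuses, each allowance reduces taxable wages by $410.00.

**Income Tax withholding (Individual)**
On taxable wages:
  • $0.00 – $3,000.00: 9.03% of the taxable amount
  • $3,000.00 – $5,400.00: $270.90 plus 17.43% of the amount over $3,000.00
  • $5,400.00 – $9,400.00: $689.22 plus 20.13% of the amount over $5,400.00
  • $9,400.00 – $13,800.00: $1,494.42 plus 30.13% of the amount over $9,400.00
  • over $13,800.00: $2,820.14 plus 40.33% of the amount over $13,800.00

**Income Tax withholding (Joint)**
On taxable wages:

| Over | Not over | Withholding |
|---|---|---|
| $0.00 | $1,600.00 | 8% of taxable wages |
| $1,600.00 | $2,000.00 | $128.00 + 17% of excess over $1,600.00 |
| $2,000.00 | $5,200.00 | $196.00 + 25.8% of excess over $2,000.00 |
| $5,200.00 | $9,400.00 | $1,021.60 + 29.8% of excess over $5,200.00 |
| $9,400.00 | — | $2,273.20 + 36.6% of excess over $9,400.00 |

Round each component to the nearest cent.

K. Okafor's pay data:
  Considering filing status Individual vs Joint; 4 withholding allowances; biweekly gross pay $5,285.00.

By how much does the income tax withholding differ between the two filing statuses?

$237.09

Income Tax (Individual): taxable = $5,285.00 − 4×$410.00 = $3,645.00
  $270.90 + 17.43% × ($3,645.00 − $3,000.00) = $270.90 + 17.43% × $645.00 = $383.32
Income Tax (Joint): taxable = $5,285.00 − 4×$410.00 = $3,645.00
  $196.00 + 25.8% × ($3,645.00 − $2,000.00) = $196.00 + 25.8% × $1,645.00 = $620.41
Difference: |$383.32 − $620.41| = $237.09 (higher under Joint)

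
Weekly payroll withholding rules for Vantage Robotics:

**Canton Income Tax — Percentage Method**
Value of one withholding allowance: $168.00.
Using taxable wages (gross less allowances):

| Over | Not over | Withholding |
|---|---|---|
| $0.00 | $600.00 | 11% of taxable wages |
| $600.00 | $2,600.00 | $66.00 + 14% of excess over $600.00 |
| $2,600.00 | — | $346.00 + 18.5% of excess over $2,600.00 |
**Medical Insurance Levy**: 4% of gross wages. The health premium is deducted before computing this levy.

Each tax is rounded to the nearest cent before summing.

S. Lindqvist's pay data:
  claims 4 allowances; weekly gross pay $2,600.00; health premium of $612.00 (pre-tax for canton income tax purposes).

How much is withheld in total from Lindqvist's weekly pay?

Canton Income Tax: taxable = $2,600.00 − $612.00 − 4×$168.00 = $1,316.00
  $66.00 + 14% × ($1,316.00 − $600.00) = $66.00 + 14% × $716.00 = $166.24
Medical Insurance Levy: 4% × $1,988.00 = $79.52
Total: $166.24 + $79.52 = $245.76

$245.76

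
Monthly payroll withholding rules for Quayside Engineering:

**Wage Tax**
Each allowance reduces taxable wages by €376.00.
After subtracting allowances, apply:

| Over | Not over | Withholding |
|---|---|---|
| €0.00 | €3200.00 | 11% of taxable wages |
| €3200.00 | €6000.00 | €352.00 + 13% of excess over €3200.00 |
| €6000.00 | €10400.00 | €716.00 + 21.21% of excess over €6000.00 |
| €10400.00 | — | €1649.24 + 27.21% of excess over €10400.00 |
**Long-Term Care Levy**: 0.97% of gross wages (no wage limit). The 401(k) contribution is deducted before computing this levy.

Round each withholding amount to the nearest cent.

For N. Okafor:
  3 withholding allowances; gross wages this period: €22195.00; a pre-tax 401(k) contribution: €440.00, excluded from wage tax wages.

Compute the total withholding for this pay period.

Wage Tax: taxable = €22195.00 − €440.00 − 3×€376.00 = €20627.00
  €1649.24 + 27.21% × (€20627.00 − €10400.00) = €1649.24 + 27.21% × €10227.00 = €4432.01
Long-Term Care Levy: 0.97% × €21755.00 = €211.02
Total: €4432.01 + €211.02 = €4643.03

€4643.03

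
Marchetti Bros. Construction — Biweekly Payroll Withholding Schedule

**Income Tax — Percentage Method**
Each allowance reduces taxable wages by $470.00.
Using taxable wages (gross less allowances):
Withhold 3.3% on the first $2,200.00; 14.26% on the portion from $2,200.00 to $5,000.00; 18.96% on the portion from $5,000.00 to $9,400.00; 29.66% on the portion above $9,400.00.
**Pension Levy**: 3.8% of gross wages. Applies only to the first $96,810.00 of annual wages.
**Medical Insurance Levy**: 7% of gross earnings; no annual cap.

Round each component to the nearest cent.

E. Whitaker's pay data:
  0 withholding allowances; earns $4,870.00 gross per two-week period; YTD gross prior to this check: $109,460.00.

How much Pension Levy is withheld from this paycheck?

$0.00

Pension Levy: YTD $109,460.00 ≥ cap $96,810.00 → $0.00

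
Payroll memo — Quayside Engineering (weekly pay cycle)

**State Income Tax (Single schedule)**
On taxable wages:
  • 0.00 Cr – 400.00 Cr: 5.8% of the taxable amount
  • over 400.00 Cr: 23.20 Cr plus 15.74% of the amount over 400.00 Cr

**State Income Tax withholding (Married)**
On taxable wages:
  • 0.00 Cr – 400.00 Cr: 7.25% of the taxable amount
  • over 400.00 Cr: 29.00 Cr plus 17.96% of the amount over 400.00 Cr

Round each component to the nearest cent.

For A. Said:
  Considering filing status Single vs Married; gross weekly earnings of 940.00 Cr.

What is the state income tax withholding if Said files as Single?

State Income Tax (Single): taxable = 940.00 Cr
  23.20 Cr + 15.74% × (940.00 Cr − 400.00 Cr) = 23.20 Cr + 15.74% × 540.00 Cr = 108.20 Cr

108.20 Cr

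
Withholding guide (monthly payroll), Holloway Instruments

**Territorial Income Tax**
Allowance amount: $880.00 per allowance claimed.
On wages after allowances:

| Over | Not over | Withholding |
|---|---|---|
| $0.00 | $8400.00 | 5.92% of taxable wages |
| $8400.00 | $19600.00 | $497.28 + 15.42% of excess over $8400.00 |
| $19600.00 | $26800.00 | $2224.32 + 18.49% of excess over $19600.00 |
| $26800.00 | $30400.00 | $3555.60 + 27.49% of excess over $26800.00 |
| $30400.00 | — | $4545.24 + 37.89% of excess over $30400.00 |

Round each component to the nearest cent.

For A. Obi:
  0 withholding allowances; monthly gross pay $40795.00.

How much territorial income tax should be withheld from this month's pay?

$8483.91

Territorial Income Tax: taxable = $40795.00
  $4545.24 + 37.89% × ($40795.00 − $30400.00) = $4545.24 + 37.89% × $10395.00 = $8483.91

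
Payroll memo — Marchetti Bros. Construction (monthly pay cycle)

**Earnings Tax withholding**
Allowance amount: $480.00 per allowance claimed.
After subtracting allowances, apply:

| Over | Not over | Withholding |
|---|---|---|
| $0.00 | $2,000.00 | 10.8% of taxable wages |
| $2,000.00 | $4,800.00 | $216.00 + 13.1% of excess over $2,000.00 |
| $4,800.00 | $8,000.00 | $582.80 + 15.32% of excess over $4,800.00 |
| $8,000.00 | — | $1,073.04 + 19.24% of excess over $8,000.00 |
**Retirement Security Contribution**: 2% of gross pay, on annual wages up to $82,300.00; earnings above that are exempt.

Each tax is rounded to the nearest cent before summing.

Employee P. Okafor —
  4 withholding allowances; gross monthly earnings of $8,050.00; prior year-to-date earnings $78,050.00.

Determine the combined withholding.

Earnings Tax: taxable = $8,050.00 − 4×$480.00 = $6,130.00
  $582.80 + 15.32% × ($6,130.00 − $4,800.00) = $582.80 + 15.32% × $1,330.00 = $786.56
Retirement Security Contribution: cap $82,300.00 − YTD $78,050.00 = $4,250.00 subject; 2% × $4,250.00 = $85.00
Total: $786.56 + $85.00 = $871.56

$871.56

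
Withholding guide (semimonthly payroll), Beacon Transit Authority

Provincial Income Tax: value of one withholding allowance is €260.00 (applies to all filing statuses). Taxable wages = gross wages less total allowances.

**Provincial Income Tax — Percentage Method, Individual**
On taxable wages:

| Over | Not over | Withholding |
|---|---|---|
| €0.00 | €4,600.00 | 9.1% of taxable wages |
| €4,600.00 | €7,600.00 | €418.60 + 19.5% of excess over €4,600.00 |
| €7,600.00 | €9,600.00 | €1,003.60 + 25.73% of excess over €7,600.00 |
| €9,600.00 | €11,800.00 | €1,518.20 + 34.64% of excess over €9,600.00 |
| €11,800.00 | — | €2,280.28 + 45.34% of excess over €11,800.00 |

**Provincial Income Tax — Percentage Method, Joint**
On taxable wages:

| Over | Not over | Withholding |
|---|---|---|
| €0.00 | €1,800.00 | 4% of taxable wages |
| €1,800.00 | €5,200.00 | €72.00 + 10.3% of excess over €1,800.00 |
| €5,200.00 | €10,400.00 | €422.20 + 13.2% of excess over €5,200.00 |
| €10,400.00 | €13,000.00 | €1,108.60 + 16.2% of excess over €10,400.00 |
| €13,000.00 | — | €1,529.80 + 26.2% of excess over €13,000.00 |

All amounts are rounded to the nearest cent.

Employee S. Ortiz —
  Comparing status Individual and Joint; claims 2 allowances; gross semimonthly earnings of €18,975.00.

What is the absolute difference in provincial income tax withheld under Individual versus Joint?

Provincial Income Tax (Individual): taxable = €18,975.00 − 2×€260.00 = €18,455.00
  €2,280.28 + 45.34% × (€18,455.00 − €11,800.00) = €2,280.28 + 45.34% × €6,655.00 = €5,297.66
Provincial Income Tax (Joint): taxable = €18,975.00 − 2×€260.00 = €18,455.00
  €1,529.80 + 26.2% × (€18,455.00 − €13,000.00) = €1,529.80 + 26.2% × €5,455.00 = €2,959.01
Difference: |€5,297.66 − €2,959.01| = €2,338.65 (higher under Individual)

€2,338.65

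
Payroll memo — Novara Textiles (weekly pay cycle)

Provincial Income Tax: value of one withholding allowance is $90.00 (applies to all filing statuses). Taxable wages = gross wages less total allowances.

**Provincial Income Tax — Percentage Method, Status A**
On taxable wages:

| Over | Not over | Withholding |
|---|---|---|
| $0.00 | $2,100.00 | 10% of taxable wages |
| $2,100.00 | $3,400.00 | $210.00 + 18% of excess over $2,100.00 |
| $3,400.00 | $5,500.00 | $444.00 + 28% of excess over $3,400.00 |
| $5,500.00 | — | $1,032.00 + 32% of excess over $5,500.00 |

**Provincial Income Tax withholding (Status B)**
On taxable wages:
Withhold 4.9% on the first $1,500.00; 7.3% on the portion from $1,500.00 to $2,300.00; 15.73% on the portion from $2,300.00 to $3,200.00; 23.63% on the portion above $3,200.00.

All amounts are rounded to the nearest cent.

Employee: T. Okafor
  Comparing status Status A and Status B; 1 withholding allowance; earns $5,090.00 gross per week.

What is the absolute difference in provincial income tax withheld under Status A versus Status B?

Provincial Income Tax (Status A): taxable = $5,090.00 − 1×$90.00 = $5,000.00
  $444.00 + 28% × ($5,000.00 − $3,400.00) = $444.00 + 28% × $1,600.00 = $892.00
Provincial Income Tax (Status B): taxable = $5,090.00 − 1×$90.00 = $5,000.00
  $273.47 + 23.63% × ($5,000.00 − $3,200.00) = $273.47 + 23.63% × $1,800.00 = $698.81
Difference: |$892.00 − $698.81| = $193.19 (higher under Status A)

$193.19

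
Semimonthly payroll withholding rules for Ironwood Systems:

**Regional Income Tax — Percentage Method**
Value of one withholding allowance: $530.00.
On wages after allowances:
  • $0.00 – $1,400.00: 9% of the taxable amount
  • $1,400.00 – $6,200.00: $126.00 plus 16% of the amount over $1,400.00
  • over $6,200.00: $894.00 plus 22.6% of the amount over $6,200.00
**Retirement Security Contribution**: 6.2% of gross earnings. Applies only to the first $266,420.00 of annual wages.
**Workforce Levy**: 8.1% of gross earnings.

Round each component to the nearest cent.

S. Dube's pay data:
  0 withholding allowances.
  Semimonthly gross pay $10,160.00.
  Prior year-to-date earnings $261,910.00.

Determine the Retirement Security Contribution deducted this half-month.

Retirement Security Contribution: cap $266,420.00 − YTD $261,910.00 = $4,510.00 subject; 6.2% × $4,510.00 = $279.62

$279.62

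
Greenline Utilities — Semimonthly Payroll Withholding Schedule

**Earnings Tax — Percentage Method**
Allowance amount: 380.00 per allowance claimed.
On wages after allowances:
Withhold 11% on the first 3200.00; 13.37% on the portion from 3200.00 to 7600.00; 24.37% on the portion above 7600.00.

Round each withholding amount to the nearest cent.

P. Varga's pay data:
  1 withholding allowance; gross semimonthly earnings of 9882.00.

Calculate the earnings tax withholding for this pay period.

Earnings Tax: taxable = 9882.00 − 1×380.00 = 9502.00
  940.28 + 24.37% × (9502.00 − 7600.00) = 940.28 + 24.37% × 1902.00 = 1403.80

1403.80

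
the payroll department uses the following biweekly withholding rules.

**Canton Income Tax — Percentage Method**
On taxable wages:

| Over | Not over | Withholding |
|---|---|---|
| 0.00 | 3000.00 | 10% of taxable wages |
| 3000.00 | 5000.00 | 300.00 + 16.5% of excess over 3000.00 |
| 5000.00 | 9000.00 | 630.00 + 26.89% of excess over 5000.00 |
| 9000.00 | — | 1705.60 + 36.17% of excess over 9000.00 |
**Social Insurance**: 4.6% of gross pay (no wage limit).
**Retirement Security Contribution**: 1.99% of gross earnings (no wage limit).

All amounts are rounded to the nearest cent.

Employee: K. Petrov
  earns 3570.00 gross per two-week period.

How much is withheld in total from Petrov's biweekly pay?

629.31

Canton Income Tax: taxable = 3570.00
  300.00 + 16.5% × (3570.00 − 3000.00) = 300.00 + 16.5% × 570.00 = 394.05
Social Insurance: 4.6% × 3570.00 = 164.22
Retirement Security Contribution: 1.99% × 3570.00 = 71.04
Total: 394.05 + 164.22 + 71.04 = 629.31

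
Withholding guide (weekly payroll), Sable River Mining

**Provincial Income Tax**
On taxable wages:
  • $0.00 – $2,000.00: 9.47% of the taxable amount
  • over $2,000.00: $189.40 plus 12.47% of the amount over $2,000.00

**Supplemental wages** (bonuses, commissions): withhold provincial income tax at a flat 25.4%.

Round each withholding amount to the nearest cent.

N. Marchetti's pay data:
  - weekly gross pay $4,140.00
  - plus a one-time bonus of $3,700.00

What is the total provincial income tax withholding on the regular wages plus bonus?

Provincial Income Tax: taxable = $4,140.00
  $189.40 + 12.47% × ($4,140.00 − $2,000.00) = $189.40 + 12.47% × $2,140.00 = $456.26
Supplemental (25.4% flat on bonus): 25.4% × $3,700.00 = $939.80
Total provincial income tax: $456.26 + $939.80 = $1,396.06

$1,396.06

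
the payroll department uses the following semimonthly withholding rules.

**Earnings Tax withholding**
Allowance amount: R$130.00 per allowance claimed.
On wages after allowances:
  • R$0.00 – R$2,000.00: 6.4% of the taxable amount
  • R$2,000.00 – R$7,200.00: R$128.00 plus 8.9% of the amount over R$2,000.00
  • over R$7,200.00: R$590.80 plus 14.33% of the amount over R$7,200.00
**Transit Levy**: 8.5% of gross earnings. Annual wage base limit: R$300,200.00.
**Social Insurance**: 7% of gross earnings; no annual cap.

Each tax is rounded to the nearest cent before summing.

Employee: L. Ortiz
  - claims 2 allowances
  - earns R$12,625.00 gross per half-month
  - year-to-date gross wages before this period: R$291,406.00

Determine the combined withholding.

Earnings Tax: taxable = R$12,625.00 − 2×R$130.00 = R$12,365.00
  R$590.80 + 14.33% × (R$12,365.00 − R$7,200.00) = R$590.80 + 14.33% × R$5,165.00 = R$1,330.94
Transit Levy: cap R$300,200.00 − YTD R$291,406.00 = R$8,794.00 subject; 8.5% × R$8,794.00 = R$747.49
Social Insurance: 7% × R$12,625.00 = R$883.75
Total: R$1,330.94 + R$747.49 + R$883.75 = R$2,962.18

R$2,962.18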